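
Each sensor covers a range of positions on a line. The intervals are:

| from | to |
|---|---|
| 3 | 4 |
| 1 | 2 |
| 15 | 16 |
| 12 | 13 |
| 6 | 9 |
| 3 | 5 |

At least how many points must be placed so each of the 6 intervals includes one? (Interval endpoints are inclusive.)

5

Sorted: [1,2] [3,4] [3,5] [6,9] [12,13] [15,16]
{[1,2]} hit by 2; {[3,4],[3,5]} hit by 4; {[6,9]} hit by 9; {[12,13]} hit by 13; {[15,16]} hit by 16.
Points: 2, 4, 9, 13, 16 (5 total).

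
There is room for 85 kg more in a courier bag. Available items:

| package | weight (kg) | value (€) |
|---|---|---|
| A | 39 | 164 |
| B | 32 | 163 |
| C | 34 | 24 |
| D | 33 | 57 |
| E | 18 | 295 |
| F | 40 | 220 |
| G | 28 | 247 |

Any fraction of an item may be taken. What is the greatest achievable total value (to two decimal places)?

756.50

Sort by value per unit weight and fill in that order.
Order: E (295/18=16.39) > G (247/28=8.82) > F (220/40=5.50) > B (163/32=5.09) > A (164/39=4.21) > D (57/33=1.73) > C (24/34=0.71)
Fill: take E (18 @ 295) → take G (28 @ 247) → take 39/40 of F → 214.50; 85/85 used.
Total value = 756.50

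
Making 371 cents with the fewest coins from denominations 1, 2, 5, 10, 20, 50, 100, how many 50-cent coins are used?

371 − 3×100→71 − 1×50→21 − 1×20→1 − 1×1→0
Count of 50: 1

1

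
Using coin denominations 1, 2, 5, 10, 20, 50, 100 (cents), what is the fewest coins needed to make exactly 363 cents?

Use the largest denomination that fits, subtract, and repeat.
363 = 3×100 + 1×50 + 1×10 + 1×2 + 1×1
Total coins = 3 + 1 + 1 + 1 + 1 = 7

7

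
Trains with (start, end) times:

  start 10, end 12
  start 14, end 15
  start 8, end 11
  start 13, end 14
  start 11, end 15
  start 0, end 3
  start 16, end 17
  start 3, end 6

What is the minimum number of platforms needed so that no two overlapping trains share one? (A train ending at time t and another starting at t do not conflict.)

Events (time:±→running): 0:+→1 3:-→0 3:+→1 6:-→0 8:+→1 10:+→2 … peak 2.

2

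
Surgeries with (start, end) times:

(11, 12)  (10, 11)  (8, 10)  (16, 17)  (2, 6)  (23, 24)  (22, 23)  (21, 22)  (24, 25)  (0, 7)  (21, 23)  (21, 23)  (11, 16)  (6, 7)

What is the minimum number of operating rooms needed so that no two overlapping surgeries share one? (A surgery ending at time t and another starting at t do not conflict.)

3

Events (time:±→running): 0:+→1 2:+→2 6:-→1 6:+→2 7:-→1 7:-→0 8:+→1 10:-→0 10:+→1 11:-→0 11:+→1 11:+→2 12:-→1 16:-→0 16:+→1 17:-→0 21:+→1 21:+→2 21:+→3 … peak 3.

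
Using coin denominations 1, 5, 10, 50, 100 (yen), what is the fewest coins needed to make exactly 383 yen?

10

383 = 3×100 + 1×50 + 3×10 + 3×1
Total coins = 3 + 1 + 3 + 3 = 10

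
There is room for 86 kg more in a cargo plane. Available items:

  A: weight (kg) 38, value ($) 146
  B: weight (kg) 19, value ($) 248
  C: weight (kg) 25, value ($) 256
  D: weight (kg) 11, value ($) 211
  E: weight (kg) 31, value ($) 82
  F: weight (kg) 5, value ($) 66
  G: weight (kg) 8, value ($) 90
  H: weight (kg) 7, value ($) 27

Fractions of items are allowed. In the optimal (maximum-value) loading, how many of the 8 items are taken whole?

Sort by value per unit weight and fill in that order.
Ratios (sorted): D 19.18, F 13.20, B 13.05, G 11.25, C 10.24, H 3.86, A 3.84, E 2.65
take D (11 @ 211); take F (5 @ 66); take B (19 @ 248); take G (8 @ 90); take C (25 @ 256); take H (7 @ 27); take 11/38 of A → 42.26. Capacity used 86/86.
6 item(s) taken whole; one partial (take 11/38 of A).

6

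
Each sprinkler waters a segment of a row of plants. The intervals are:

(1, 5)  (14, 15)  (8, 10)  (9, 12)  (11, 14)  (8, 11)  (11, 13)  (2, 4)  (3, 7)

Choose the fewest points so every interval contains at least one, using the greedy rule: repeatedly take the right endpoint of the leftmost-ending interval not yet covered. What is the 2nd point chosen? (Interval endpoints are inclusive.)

10

By right end: [2,4]  [1,5]  [3,7]  [8,10]  [8,11]  [9,12]  [11,13]  [11,14]  [14,15]
[2,4] uncovered → point at 4; [8,10] uncovered → point at 10; [11,13] uncovered → point at 13; [14,15] uncovered → point at 15.
Points: 4, 10, 13, 15 (4 total).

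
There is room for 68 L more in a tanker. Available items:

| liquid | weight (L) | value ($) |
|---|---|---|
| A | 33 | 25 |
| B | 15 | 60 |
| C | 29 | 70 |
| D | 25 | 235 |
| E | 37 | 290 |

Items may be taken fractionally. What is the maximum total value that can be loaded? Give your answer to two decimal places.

Greedy by value/weight ratio, highest first.
Ratios (sorted): D 9.40, E 7.84, B 4.00, C 2.41, A 0.76
take D (25 @ 235); take E (37 @ 290); take 6/15 of B → 24.00. Capacity used 68/68.
Total value = 549.00

549.00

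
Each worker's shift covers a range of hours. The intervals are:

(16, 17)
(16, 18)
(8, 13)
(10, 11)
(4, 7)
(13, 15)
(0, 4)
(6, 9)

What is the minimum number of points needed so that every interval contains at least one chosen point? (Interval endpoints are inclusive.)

Process intervals by earliest right end; each time one isn't hit yet, stab at its right endpoint.
By right end: [0,4]  [4,7]  [6,9]  [10,11]  [8,13]  [13,15]  [16,17]  [16,18]
[0,4] uncovered → point at 4; [6,9] uncovered → point at 9; [10,11] uncovered → point at 11; [13,15] uncovered → point at 15; [16,17] uncovered → point at 17.
Points: 4, 9, 11, 15, 17 (5 total).

5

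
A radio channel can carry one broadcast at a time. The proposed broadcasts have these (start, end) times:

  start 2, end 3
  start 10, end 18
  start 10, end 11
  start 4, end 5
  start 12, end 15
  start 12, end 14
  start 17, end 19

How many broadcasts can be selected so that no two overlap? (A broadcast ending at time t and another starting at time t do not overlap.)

By end time: (2,3), (4,5), (10,11), (12,14), (12,15), (10,18), (17,19).
Pick (2,3); next start ≥ 3 → (4,5); next start ≥ 5 → (10,11); next start ≥ 11 → (12,14); next start ≥ 14 → (17,19).
Selected 5 broadcasts.

5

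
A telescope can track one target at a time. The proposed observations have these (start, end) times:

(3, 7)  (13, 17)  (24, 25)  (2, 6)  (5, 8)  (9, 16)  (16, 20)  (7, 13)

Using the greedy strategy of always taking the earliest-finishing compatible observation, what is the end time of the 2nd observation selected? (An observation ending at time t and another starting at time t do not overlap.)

Sort by end time and greedily take each interval whose start is ≥ the last chosen end.
Sorted by end: (2,6)  (3,7)  (5,8)  (7,13)  (9,16)  (13,17)  (16,20)  (24,25)
take (2,6); take (7,13); skip (9,16); take (13,17); skip (16,20); take (24,25).
Selected: (2,6) (7,13) (13,17) (24,25)

13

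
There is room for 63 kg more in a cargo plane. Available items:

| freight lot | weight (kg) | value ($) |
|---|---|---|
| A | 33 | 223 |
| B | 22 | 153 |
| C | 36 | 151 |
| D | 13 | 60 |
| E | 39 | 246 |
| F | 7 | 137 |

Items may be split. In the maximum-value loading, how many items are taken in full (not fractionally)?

Ratios (sorted): F 19.57, B 6.95, A 6.76, E 6.31, D 4.62, C 4.19
take F (7 @ 137); take B (22 @ 153); take A (33 @ 223); take 1/39 of E → 6.31. Capacity used 63/63.
3 item(s) taken whole; one partial (take 1/39 of E).

3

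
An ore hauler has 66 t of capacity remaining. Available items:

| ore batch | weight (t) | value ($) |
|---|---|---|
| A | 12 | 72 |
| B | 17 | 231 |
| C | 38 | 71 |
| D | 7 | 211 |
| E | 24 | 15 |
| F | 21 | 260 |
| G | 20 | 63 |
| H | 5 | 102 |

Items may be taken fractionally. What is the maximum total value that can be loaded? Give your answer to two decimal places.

Sort by value per unit weight and fill in that order.
Order: D (211/7=30.14) > H (102/5=20.40) > B (231/17=13.59) > F (260/21=12.38) > A (72/12=6.00) > G (63/20=3.15) > C (71/38=1.87) > E (15/24=0.62)
Fill: take D (7 @ 211) → take H (5 @ 102) → take B (17 @ 231) → take F (21 @ 260) → take A (12 @ 72) → take 4/20 of G → 12.60; 66/66 used.
Total value = 888.60

888.60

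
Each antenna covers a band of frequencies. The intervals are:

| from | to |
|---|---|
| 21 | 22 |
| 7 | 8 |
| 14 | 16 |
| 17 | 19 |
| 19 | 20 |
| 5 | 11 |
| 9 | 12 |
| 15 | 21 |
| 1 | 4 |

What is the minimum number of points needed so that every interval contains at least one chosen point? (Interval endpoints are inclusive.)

Process intervals by earliest right end; each time one isn't hit yet, stab at its right endpoint.
By right end: [1,4]  [7,8]  [5,11]  [9,12]  [14,16]  [17,19]  [19,20]  [15,21]  [21,22]
[1,4] uncovered → point at 4; [7,8] uncovered → point at 8; [9,12] uncovered → point at 12; [14,16] uncovered → point at 16; [17,19] uncovered → point at 19; [21,22] uncovered → point at 22.
Points: 4, 8, 12, 16, 19, 22 (6 total).

6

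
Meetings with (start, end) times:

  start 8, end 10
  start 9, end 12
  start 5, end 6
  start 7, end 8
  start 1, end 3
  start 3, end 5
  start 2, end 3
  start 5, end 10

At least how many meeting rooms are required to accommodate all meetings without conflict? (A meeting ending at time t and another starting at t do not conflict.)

starts: [1, 2, 3, 5, 5, 7, 8, 9]
ends:   [3, 3, 5, 6, 8, 10, 10, 12]
s1→1 s2→2 e3→1 e3→0 s3→1 e5→0 s5→1 s5→2 e6→1 s7→2 e8→1 s8→2 s9→3  — peak 3.

3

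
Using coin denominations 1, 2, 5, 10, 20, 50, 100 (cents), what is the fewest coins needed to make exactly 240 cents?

4

240 − 2×100→40 − 2×20→0
Total coins = 2 + 2 = 4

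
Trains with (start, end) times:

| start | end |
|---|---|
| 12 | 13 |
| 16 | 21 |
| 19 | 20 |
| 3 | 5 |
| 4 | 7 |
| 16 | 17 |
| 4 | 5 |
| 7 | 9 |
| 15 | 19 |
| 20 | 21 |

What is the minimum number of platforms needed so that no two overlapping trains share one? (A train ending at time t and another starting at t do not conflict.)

starts: [3, 4, 4, 7, 12, 15, 16, 16, 19, 20]
ends:   [5, 5, 7, 9, 13, 17, 19, 20, 21, 21]
s3→1 s4→2 s4→3  — peak 3.

3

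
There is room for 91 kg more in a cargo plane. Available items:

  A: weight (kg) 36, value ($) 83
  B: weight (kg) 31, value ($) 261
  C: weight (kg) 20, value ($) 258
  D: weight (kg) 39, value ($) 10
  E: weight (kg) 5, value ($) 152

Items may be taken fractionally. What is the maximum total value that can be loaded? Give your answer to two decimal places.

Greedy by value/weight ratio, highest first.
Ratios (sorted): E 30.40, C 12.90, B 8.42, A 2.31, D 0.26
take E (5 @ 152); take C (20 @ 258); take B (31 @ 261); take 35/36 of A → 80.69. Capacity used 91/91.
Total value = 751.69

751.69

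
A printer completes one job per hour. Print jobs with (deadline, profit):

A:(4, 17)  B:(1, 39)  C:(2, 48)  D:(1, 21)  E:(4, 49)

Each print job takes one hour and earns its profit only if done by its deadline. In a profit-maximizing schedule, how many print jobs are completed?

Sort by profit descending; place each in the latest free slot ≤ its deadline.
Profit order: E=49 C=48 B=39 D=21 A=17
Assign: E→slot 4, C→slot 2, B→slot 1, D skipped, A→slot 3.
Slots: [1:B] [2:C] [3:A] [4:E]
4 of 5 scheduled.

4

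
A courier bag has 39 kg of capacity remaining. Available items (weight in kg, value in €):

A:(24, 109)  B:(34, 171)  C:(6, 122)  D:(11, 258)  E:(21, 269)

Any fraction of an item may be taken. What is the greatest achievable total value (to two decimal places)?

Sort by value per unit weight and fill in that order.
Ratios (sorted): D 23.45, C 20.33, E 12.81, B 5.03, A 4.54
take D (11 @ 258); take C (6 @ 122); take E (21 @ 269); take 1/34 of B → 5.03. Capacity used 39/39.
Total value = 654.03

654.03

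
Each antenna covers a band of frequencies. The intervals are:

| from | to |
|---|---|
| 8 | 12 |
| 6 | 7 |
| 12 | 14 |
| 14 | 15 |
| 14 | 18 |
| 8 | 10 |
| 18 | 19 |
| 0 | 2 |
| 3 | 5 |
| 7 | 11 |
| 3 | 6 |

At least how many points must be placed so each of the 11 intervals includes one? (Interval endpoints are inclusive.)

6

Process intervals by earliest right end; each time one isn't hit yet, stab at its right endpoint.
By right end: [0,2]  [3,5]  [3,6]  [6,7]  [8,10]  [7,11]  [8,12]  [12,14]  [14,15]  [14,18]  [18,19]
[0,2] uncovered → point at 2; [3,5] uncovered → point at 5; [6,7] uncovered → point at 7; [8,10] uncovered → point at 10; [12,14] uncovered → point at 14; [18,19] uncovered → point at 19.
Points: 2, 5, 7, 10, 14, 19 (6 total).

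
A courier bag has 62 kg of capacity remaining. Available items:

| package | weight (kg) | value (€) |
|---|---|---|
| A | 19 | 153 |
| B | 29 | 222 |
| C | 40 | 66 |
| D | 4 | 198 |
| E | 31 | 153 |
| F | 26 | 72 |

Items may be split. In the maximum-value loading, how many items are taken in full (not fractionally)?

Ratios (sorted): D 49.50, A 8.05, B 7.66, E 4.94, F 2.77, C 1.65
take D (4 @ 198); take A (19 @ 153); take B (29 @ 222); take 10/31 of E → 49.35. Capacity used 62/62.
3 item(s) taken whole; one partial (take 10/31 of E).

3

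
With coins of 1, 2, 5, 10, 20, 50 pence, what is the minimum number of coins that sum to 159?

159 − 3×50→9 − 1×5→4 − 2×2→0
Total coins = 3 + 1 + 2 = 6

6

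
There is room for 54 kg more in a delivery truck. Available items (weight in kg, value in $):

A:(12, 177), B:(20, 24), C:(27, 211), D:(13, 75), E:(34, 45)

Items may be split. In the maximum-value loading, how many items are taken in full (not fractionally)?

3

Order: A (177/12=14.75) > C (211/27=7.81) > D (75/13=5.77) > E (45/34=1.32) > B (24/20=1.20)
Fill: take A (12 @ 177) → take C (27 @ 211) → take D (13 @ 75) → take 2/34 of E → 2.65; 54/54 used.
3 item(s) taken whole; one partial (take 2/34 of E).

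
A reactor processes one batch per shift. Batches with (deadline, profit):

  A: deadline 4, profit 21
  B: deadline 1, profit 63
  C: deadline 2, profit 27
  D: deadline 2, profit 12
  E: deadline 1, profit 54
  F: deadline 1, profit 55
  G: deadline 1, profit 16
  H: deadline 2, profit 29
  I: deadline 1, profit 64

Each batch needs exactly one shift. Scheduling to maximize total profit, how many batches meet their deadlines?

Sort by profit descending; place each in the latest free slot ≤ its deadline.
By profit: I(d1,64), B(d1,63), F(d1,55), E(d1,54), H(d2,29), C(d2,27), A(d4,21), G(d1,16), D(d2,12)
I→slot 1; B skipped; F skipped; E skipped; H→slot 2; C skipped; A→slot 4; G skipped; D skipped.
3 of 9 scheduled.

3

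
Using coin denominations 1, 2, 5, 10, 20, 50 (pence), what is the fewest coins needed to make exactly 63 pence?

Greedy: take as many of the largest coin as possible, then repeat with the remainder.
63 = 1×50 + 1×10 + 1×2 + 1×1
Total coins = 1 + 1 + 1 + 1 = 4

4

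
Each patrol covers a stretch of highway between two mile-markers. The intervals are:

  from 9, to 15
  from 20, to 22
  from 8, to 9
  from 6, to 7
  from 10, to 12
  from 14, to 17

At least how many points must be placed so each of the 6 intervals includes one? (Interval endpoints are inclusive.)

5

Sort by right endpoint; whenever an interval is uncovered, place a point at its right end.
By right end: [6,7]  [8,9]  [10,12]  [9,15]  [14,17]  [20,22]
[6,7] uncovered → point at 7; [8,9] uncovered → point at 9; [10,12] uncovered → point at 12; [14,17] uncovered → point at 17; [20,22] uncovered → point at 22.
Points: 7, 9, 12, 17, 22 (5 total).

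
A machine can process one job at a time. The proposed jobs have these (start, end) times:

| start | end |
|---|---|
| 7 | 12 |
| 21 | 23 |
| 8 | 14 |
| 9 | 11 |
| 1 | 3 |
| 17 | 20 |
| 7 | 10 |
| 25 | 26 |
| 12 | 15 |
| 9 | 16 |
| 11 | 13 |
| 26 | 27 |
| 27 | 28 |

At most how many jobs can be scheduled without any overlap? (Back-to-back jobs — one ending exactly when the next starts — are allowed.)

8

By end time: (1,3), (7,10), (9,11), (7,12), (11,13), (8,14), (12,15), (9,16), (17,20), (21,23), (25,26), (26,27), (27,28).
Pick (1,3); next start ≥ 3 → (7,10); next start ≥ 10 → (11,13); next start ≥ 13 → (17,20); next start ≥ 20 → (21,23); next start ≥ 23 → (25,26); next start ≥ 26 → (26,27); next start ≥ 27 → (27,28).
Selected 8 jobs.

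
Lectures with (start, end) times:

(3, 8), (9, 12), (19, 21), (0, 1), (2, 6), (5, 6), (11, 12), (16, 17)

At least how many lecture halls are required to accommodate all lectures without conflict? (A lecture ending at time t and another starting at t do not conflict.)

The answer is the maximum number of intervals overlapping at any instant.
starts: [0, 2, 3, 5, 9, 11, 16, 19]
ends:   [1, 6, 6, 8, 12, 12, 17, 21]
s0→1 e1→0 s2→1 s3→2 s5→3  — peak 3.

3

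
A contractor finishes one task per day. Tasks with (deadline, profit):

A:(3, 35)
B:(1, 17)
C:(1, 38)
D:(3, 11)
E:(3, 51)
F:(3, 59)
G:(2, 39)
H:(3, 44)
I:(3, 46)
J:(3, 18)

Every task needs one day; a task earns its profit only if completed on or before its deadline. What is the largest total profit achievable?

Take jobs in profit order; each goes to the latest open slot no later than its deadline.
By profit: F(d3,59), E(d3,51), I(d3,46), H(d3,44), G(d2,39), C(d1,38), A(d3,35), J(d3,18), B(d1,17), D(d3,11)
F→slot 3; E→slot 2; I→slot 1; H skipped; G skipped; C skipped; A skipped; J skipped; B skipped; D skipped.
Profit = 46 + 51 + 59 = 156

156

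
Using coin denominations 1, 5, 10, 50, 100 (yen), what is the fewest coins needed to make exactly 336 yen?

336 − 3×100→36 − 3×10→6 − 1×5→1 − 1×1→0
Total coins = 3 + 3 + 1 + 1 = 8

8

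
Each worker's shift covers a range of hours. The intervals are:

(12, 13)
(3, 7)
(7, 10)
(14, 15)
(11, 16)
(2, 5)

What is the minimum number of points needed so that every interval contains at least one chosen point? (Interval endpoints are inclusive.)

Sort by right endpoint; whenever an interval is uncovered, place a point at its right end.
Sorted: [2,5] [3,7] [7,10] [12,13] [14,15] [11,16]
{[2,5],[3,7]} hit by 5; {[7,10]} hit by 10; {[12,13]} hit by 13; {[14,15],[11,16]} hit by 15.
Points: 5, 10, 13, 15 (4 total).

4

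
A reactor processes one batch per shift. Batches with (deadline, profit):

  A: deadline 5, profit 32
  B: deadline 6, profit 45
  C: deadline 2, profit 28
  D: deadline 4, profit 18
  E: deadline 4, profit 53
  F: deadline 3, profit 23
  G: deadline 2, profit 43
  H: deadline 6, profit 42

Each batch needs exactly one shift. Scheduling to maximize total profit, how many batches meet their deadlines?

6

By profit: E(d4,53), B(d6,45), G(d2,43), H(d6,42), A(d5,32), C(d2,28), F(d3,23), D(d4,18)
E→slot 4; B→slot 6; G→slot 2; H→slot 5; A→slot 3; C→slot 1; F skipped; D skipped.
6 of 8 scheduled.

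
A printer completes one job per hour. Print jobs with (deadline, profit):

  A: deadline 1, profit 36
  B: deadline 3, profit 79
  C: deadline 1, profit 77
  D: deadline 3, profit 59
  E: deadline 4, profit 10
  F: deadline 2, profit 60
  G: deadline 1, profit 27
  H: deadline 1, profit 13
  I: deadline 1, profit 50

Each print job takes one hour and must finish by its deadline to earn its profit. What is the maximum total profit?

226

Sort by profit descending; place each in the latest free slot ≤ its deadline.
Profit order: B=79 C=77 F=60 D=59 I=50 A=36 G=27 H=13 E=10
Assign: B→slot 3, C→slot 1, F→slot 2, D skipped, I skipped, A skipped, G skipped, H skipped, E→slot 4.
Slots: [1:C] [2:F] [3:B] [4:E]
Profit = 77 + 60 + 79 + 10 = 226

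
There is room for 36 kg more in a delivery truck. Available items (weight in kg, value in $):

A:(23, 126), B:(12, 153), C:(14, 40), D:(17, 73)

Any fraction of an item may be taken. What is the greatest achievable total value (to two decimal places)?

283.29

Order: B (153/12=12.75) > A (126/23=5.48) > D (73/17=4.29) > C (40/14=2.86)
Fill: take B (12 @ 153) → take A (23 @ 126) → take 1/17 of D → 4.29; 36/36 used.
Total value = 283.29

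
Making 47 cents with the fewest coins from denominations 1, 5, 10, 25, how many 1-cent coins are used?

Greedy: take as many of the largest coin as possible, then repeat with the remainder.
47 − 1×25→22 − 2×10→2 − 2×1→0
Count of 1: 2

2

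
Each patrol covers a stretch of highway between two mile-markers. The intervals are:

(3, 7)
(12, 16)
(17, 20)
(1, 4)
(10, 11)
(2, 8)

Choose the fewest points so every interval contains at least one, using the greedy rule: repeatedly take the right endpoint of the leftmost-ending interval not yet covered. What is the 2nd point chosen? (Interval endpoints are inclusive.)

Process intervals by earliest right end; each time one isn't hit yet, stab at its right endpoint.
By right end: [1,4]  [3,7]  [2,8]  [10,11]  [12,16]  [17,20]
[1,4] uncovered → point at 4; [10,11] uncovered → point at 11; [12,16] uncovered → point at 16; [17,20] uncovered → point at 20.
Points: 4, 11, 16, 20 (4 total).

11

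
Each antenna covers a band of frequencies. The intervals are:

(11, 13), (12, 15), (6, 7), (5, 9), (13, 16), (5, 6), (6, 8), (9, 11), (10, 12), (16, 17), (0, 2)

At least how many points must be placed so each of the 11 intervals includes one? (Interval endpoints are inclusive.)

Sort by right endpoint; whenever an interval is uncovered, place a point at its right end.
Sorted: [0,2] [5,6] [6,7] [6,8] [5,9] [9,11] [10,12] [11,13] [12,15] [13,16] [16,17]
{[0,2]} hit by 2; {[5,6],[6,7],[6,8],[5,9]} hit by 6; {[9,11],[10,12],[11,13]} hit by 11; {[12,15],[13,16]} hit by 15; {[16,17]} hit by 17.
Points: 2, 6, 11, 15, 17 (5 total).

5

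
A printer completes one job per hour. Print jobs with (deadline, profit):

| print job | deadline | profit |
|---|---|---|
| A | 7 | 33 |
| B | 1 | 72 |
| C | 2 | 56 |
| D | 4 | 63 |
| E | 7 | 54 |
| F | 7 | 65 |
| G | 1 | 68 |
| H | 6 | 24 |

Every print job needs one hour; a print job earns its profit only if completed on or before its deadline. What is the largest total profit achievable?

367

Take jobs in profit order; each goes to the latest open slot no later than its deadline.
Profit order: B=72 G=68 F=65 D=63 C=56 E=54 A=33 H=24
Assign: B→slot 1, G skipped, F→slot 7, D→slot 4, C→slot 2, E→slot 6, A→slot 5, H→slot 3.
Slots: [1:B] [2:C] [3:H] [4:D] [5:A] [6:E] [7:F]
Profit = 72 + 56 + 24 + 63 + 33 + 54 + 65 = 367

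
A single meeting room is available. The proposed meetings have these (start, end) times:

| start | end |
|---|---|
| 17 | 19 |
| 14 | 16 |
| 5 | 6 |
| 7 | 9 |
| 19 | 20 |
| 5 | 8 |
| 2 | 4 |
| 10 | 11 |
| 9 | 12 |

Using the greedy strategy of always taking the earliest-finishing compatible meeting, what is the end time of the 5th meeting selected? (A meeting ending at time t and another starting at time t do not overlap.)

16

Greedy by earliest finish: after sorting by end time, pick each interval compatible with the last pick.
Sorted by end: (2,4)  (5,6)  (5,8)  (7,9)  (10,11)  (9,12)  (14,16)  (17,19)  (19,20)
take (2,4); take (5,6); skip (5,8); take (7,9); take (10,11); skip (9,12); take (14,16); take (17,19); take (19,20).
Selected: (2,4) (5,6) (7,9) (10,11) (14,16) (17,19) (19,20)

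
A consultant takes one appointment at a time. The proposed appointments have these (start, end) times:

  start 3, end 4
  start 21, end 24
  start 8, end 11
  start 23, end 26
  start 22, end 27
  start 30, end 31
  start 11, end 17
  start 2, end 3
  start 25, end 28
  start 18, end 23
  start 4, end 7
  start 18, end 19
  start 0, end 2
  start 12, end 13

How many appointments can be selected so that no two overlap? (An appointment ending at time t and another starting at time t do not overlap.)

10

Sorted by end: (0,2)  (2,3)  (3,4)  (4,7)  (8,11)  (12,13)  (11,17)  (18,19)  (18,23)  (21,24)  (23,26)  (22,27)  (25,28)  (30,31)
take (0,2); take (2,3); take (3,4); take (4,7); take (8,11); take (12,13); take (18,19); take (21,24); take (25,28); take (30,31).
Selected 10 appointments.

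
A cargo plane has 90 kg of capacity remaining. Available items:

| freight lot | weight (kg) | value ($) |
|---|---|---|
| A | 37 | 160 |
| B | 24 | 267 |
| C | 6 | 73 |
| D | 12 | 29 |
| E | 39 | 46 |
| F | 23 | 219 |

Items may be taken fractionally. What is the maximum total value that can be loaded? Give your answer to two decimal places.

719.00

Greedy by value/weight ratio, highest first.
Ratios (sorted): C 12.17, B 11.12, F 9.52, A 4.32, D 2.42, E 1.18
take C (6 @ 73); take B (24 @ 267); take F (23 @ 219); take A (37 @ 160). Capacity used 90/90.
Total value = 719.00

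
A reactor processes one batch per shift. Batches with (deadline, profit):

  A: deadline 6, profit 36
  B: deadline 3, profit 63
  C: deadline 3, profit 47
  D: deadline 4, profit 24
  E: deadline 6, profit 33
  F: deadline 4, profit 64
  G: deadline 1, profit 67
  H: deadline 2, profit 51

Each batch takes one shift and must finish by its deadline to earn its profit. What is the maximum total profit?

314

Sort by profit descending; place each in the latest free slot ≤ its deadline.
Profit order: G=67 F=64 B=63 H=51 C=47 A=36 E=33 D=24
Assign: G→slot 1, F→slot 4, B→slot 3, H→slot 2, C skipped, A→slot 6, E→slot 5, D skipped.
Slots: [1:G] [2:H] [3:B] [4:F] [5:E] [6:A]
Profit = 67 + 51 + 63 + 64 + 33 + 36 = 314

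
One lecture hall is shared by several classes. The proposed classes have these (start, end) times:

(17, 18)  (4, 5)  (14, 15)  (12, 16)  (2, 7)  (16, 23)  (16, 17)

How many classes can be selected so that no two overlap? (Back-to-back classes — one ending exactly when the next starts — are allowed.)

Sorted by end: (4,5)  (2,7)  (14,15)  (12,16)  (16,17)  (17,18)  (16,23)
take (4,5); skip (2,7); take (14,15); skip (12,16); take (16,17); take (17,18).
Selected 4 classes.

4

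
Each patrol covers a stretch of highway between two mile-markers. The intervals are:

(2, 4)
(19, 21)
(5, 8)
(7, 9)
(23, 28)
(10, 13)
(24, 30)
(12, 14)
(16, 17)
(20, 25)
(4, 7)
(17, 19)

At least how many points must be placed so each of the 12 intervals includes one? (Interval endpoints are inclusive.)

6

Sorted: [2,4] [4,7] [5,8] [7,9] [10,13] [12,14] [16,17] [17,19] [19,21] [20,25] [23,28] [24,30]
{[2,4],[4,7]} hit by 4; {[5,8],[7,9]} hit by 8; {[10,13],[12,14]} hit by 13; {[16,17],[17,19]} hit by 17; {[19,21],[20,25]} hit by 21; {[23,28],[24,30]} hit by 28.
Points: 4, 8, 13, 17, 21, 28 (6 total).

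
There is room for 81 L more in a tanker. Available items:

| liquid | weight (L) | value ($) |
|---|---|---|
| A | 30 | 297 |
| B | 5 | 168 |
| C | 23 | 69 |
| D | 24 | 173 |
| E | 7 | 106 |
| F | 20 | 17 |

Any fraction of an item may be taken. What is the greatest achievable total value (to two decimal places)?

Greedy by value/weight ratio, highest first.
Order: B (168/5=33.60) > E (106/7=15.14) > A (297/30=9.90) > D (173/24=7.21) > C (69/23=3.00) > F (17/20=0.85)
Fill: take B (5 @ 168) → take E (7 @ 106) → take A (30 @ 297) → take D (24 @ 173) → take 15/23 of C → 45.00; 81/81 used.
Total value = 789.00

789.00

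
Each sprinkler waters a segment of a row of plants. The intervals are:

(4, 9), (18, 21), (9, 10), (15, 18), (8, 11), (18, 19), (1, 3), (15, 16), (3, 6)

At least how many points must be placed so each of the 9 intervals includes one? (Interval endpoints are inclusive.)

4

By right end: [1,3]  [3,6]  [4,9]  [9,10]  [8,11]  [15,16]  [15,18]  [18,19]  [18,21]
[1,3] uncovered → point at 3; [4,9] uncovered → point at 9; [15,16] uncovered → point at 16; [18,19] uncovered → point at 19.
Points: 3, 9, 16, 19 (4 total).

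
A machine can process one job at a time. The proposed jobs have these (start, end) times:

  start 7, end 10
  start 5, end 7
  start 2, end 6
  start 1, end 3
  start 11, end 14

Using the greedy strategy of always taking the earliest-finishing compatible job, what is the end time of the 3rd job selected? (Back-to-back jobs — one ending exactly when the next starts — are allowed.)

10

Greedy by earliest finish: after sorting by end time, pick each interval compatible with the last pick.
By end time: (1,3), (2,6), (5,7), (7,10), (11,14).
Pick (1,3); next start ≥ 3 → (5,7); next start ≥ 7 → (7,10); next start ≥ 10 → (11,14).
Selected: (1,3) (5,7) (7,10) (11,14)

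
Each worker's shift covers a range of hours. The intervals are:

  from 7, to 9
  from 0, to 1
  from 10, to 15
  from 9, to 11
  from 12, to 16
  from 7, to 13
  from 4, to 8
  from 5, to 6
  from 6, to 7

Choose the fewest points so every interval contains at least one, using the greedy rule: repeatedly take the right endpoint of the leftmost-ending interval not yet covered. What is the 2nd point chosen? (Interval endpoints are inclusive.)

6

Sort by right endpoint; whenever an interval is uncovered, place a point at its right end.
By right end: [0,1]  [5,6]  [6,7]  [4,8]  [7,9]  [9,11]  [7,13]  [10,15]  [12,16]
[0,1] uncovered → point at 1; [5,6] uncovered → point at 6; [7,9] uncovered → point at 9; [10,15] uncovered → point at 15.
Points: 1, 6, 9, 15 (4 total).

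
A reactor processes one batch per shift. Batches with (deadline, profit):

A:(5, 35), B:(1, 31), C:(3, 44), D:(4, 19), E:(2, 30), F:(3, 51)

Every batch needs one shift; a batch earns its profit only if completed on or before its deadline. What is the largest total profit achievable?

Take jobs in profit order; each goes to the latest open slot no later than its deadline.
By profit: F(d3,51), C(d3,44), A(d5,35), B(d1,31), E(d2,30), D(d4,19)
F→slot 3; C→slot 2; A→slot 5; B→slot 1; E skipped; D→slot 4.
Profit = 31 + 44 + 51 + 19 + 35 = 180

180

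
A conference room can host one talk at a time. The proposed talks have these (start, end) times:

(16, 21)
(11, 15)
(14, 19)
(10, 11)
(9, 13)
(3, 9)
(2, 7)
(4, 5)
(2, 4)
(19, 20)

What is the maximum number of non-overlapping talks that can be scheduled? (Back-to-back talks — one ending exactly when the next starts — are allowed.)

By end time: (2,4), (4,5), (2,7), (3,9), (10,11), (9,13), (11,15), (14,19), (19,20), (16,21).
Pick (2,4); next start ≥ 4 → (4,5); next start ≥ 5 → (10,11); next start ≥ 11 → (11,15); next start ≥ 15 → (19,20).
Selected 5 talks.

5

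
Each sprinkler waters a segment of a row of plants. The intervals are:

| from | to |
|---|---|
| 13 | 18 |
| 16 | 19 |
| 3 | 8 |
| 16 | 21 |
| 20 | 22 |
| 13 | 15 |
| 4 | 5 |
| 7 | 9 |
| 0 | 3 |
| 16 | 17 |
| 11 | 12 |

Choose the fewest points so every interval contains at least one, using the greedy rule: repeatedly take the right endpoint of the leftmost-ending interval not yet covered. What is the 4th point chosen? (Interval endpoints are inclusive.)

Sort by right endpoint; whenever an interval is uncovered, place a point at its right end.
Sorted: [0,3] [4,5] [3,8] [7,9] [11,12] [13,15] [16,17] [13,18] [16,19] [16,21] [20,22]
{[0,3]} hit by 3; {[4,5],[3,8]} hit by 5; {[7,9]} hit by 9; {[11,12]} hit by 12; {[13,15]} hit by 15; {[16,17],[13,18],[16,19],[16,21]} hit by 17; {[20,22]} hit by 22.
Points: 3, 5, 9, 12, 15, 17, 22 (7 total).

12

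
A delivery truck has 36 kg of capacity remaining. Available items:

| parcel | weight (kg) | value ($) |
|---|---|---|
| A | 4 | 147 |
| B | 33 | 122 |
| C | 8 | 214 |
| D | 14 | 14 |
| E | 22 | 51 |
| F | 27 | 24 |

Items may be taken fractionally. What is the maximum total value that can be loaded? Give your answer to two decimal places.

Greedy by value/weight ratio, highest first.
Order: A (147/4=36.75) > C (214/8=26.75) > B (122/33=3.70) > E (51/22=2.32) > D (14/14=1.00) > F (24/27=0.89)
Fill: take A (4 @ 147) → take C (8 @ 214) → take 24/33 of B → 88.73; 36/36 used.
Total value = 449.73

449.73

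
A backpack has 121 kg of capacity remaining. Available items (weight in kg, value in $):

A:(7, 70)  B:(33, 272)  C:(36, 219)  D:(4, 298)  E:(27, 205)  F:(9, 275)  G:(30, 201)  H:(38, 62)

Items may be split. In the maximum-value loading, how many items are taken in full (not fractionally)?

6

Ratios (sorted): D 74.50, F 30.56, A 10.00, B 8.24, E 7.59, G 6.70, C 6.08, H 1.63
take D (4 @ 298); take F (9 @ 275); take A (7 @ 70); take B (33 @ 272); take E (27 @ 205); take G (30 @ 201); take 11/36 of C → 66.92. Capacity used 121/121.
6 item(s) taken whole; one partial (take 11/36 of C).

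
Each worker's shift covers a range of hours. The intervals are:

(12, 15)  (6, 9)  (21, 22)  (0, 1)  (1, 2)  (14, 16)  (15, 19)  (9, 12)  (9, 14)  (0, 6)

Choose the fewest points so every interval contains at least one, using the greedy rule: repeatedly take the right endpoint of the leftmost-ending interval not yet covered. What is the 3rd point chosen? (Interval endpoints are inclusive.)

15

Sorted: [0,1] [1,2] [0,6] [6,9] [9,12] [9,14] [12,15] [14,16] [15,19] [21,22]
{[0,1],[1,2],[0,6]} hit by 1; {[6,9],[9,12],[9,14]} hit by 9; {[12,15],[14,16],[15,19]} hit by 15; {[21,22]} hit by 22.
Points: 1, 9, 15, 22 (4 total).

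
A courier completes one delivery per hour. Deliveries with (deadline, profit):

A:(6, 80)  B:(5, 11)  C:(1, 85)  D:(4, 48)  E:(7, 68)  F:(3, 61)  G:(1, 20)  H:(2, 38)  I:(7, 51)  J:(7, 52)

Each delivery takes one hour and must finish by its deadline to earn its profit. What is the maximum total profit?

Profit order: C=85 A=80 E=68 F=61 J=52 I=51 D=48 H=38 G=20 B=11
Assign: C→slot 1, A→slot 6, E→slot 7, F→slot 3, J→slot 5, I→slot 4, D→slot 2, H skipped, G skipped, B skipped.
Slots: [1:C] [2:D] [3:F] [4:I] [5:J] [6:A] [7:E]
Profit = 85 + 48 + 61 + 51 + 52 + 80 + 68 = 445

445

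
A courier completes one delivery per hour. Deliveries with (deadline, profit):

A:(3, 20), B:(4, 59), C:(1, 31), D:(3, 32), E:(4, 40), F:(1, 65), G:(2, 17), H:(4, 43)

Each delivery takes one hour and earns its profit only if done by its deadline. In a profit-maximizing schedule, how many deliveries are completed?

4

By profit: F(d1,65), B(d4,59), H(d4,43), E(d4,40), D(d3,32), C(d1,31), A(d3,20), G(d2,17)
F→slot 1; B→slot 4; H→slot 3; E→slot 2; D skipped; C skipped; A skipped; G skipped.
4 of 8 scheduled.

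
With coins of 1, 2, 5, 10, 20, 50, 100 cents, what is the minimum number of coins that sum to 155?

3

Greedy: take as many of the largest coin as possible, then repeat with the remainder.
155 = 1×100 + 1×50 + 1×5
Total coins = 1 + 1 + 1 = 3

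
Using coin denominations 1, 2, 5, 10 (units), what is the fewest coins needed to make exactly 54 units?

54 − 5×10→4 − 2×2→0
Total coins = 5 + 2 = 7

7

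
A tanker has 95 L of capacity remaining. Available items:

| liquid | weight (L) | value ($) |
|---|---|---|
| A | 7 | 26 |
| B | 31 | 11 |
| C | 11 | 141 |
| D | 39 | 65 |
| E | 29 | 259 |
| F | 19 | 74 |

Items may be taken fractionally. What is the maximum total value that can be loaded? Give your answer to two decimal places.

548.33

Greedy by value/weight ratio, highest first.
Order: C (141/11=12.82) > E (259/29=8.93) > F (74/19=3.89) > A (26/7=3.71) > D (65/39=1.67) > B (11/31=0.35)
Fill: take C (11 @ 141) → take E (29 @ 259) → take F (19 @ 74) → take A (7 @ 26) → take 29/39 of D → 48.33; 95/95 used.
Total value = 548.33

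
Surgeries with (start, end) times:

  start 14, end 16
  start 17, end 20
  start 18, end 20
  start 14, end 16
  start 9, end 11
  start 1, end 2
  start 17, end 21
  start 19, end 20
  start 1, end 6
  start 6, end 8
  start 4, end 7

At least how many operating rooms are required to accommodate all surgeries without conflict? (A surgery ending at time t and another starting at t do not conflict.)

4

The answer is the maximum number of intervals overlapping at any instant.
Events (time:±→running): 1:+→1 1:+→2 2:-→1 4:+→2 6:-→1 6:+→2 7:-→1 8:-→0 9:+→1 11:-→0 14:+→1 14:+→2 16:-→1 16:-→0 17:+→1 17:+→2 18:+→3 19:+→4 … peak 4.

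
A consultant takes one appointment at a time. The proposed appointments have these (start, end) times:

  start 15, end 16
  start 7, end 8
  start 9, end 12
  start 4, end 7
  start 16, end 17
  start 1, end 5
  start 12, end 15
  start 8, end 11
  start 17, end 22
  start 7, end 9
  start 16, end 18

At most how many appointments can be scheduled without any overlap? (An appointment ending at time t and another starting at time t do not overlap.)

Sort by end time and greedily take each interval whose start is ≥ the last chosen end.
Sorted by end: (1,5)  (4,7)  (7,8)  (7,9)  (8,11)  (9,12)  (12,15)  (15,16)  (16,17)  (16,18)  (17,22)
take (1,5); take (7,8); take (8,11); take (12,15); take (15,16); take (16,17); skip (16,18); take (17,22).
Selected 7 appointments.

7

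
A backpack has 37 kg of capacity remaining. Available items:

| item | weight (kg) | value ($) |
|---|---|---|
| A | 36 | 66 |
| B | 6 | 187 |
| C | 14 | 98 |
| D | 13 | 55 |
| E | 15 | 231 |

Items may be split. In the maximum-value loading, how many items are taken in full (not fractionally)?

Order: B (187/6=31.17) > E (231/15=15.40) > C (98/14=7.00) > D (55/13=4.23) > A (66/36=1.83)
Fill: take B (6 @ 187) → take E (15 @ 231) → take C (14 @ 98) → take 2/13 of D → 8.46; 37/37 used.
3 item(s) taken whole; one partial (take 2/13 of D).

3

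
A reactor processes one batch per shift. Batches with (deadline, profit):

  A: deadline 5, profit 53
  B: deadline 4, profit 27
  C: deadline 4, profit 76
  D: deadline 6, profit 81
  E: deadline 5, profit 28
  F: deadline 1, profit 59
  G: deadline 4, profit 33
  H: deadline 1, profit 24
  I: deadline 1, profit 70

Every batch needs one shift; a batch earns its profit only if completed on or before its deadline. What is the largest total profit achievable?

Sort by profit descending; place each in the latest free slot ≤ its deadline.
By profit: D(d6,81), C(d4,76), I(d1,70), F(d1,59), A(d5,53), G(d4,33), E(d5,28), B(d4,27), H(d1,24)
D→slot 6; C→slot 4; I→slot 1; F skipped; A→slot 5; G→slot 3; E→slot 2; B skipped; H skipped.
Profit = 70 + 28 + 33 + 76 + 53 + 81 = 341

341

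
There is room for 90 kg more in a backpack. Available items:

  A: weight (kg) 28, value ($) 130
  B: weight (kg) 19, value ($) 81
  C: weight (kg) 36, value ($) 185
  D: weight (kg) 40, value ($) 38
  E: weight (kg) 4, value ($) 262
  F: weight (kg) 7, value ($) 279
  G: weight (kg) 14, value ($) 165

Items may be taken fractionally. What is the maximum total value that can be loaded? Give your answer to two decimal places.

1025.26

Sort by value per unit weight and fill in that order.
Ratios (sorted): E 65.50, F 39.86, G 11.79, C 5.14, A 4.64, B 4.26, D 0.95
take E (4 @ 262); take F (7 @ 279); take G (14 @ 165); take C (36 @ 185); take A (28 @ 130); take 1/19 of B → 4.26. Capacity used 90/90.
Total value = 1025.26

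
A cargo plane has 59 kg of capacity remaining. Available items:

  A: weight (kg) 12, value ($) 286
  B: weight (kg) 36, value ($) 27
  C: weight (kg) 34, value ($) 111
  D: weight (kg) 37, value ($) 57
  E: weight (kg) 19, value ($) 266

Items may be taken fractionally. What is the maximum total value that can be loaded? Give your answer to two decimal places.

Sort by value per unit weight and fill in that order.
Ratios (sorted): A 23.83, E 14.00, C 3.26, D 1.54, B 0.75
take A (12 @ 286); take E (19 @ 266); take 28/34 of C → 91.41. Capacity used 59/59.
Total value = 643.41

643.41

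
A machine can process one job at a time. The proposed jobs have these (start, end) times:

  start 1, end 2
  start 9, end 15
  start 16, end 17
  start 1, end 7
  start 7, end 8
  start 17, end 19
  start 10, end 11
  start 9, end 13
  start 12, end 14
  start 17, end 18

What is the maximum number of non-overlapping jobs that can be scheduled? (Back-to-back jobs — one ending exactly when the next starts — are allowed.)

Greedy by earliest finish: after sorting by end time, pick each interval compatible with the last pick.
By end time: (1,2), (1,7), (7,8), (10,11), (9,13), (12,14), (9,15), (16,17), (17,18), (17,19).
Pick (1,2); next start ≥ 2 → (7,8); next start ≥ 8 → (10,11); next start ≥ 11 → (12,14); next start ≥ 14 → (16,17); next start ≥ 17 → (17,18).
Selected 6 jobs.

6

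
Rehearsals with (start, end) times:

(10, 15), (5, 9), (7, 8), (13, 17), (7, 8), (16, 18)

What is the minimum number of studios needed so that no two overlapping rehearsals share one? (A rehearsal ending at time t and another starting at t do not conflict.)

The answer is the maximum number of intervals overlapping at any instant.
starts: [5, 7, 7, 10, 13, 16]
ends:   [8, 8, 9, 15, 17, 18]
s5→1 s7→2 s7→3  — peak 3.

3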